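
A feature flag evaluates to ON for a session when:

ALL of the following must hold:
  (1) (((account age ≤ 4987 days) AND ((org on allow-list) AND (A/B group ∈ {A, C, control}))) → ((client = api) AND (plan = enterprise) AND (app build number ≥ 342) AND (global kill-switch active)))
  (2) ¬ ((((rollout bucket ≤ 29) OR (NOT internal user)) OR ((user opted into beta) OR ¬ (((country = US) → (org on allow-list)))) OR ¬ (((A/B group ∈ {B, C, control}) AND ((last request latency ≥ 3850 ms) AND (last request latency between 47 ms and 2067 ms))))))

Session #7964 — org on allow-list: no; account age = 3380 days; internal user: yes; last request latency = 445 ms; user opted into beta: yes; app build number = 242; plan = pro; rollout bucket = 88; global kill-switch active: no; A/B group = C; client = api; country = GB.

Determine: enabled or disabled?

Atomic conditions:
  account age ≤ 4987 days: 3380 ≤ 4987 is true
  org on allow-list: no → false
  A/B group ∈ {A, C, control}: C is in the set → true
  client = api: api == api is true
  plan = enterprise: pro == enterprise is false
  app build number ≥ 342: 242 ≥ 342 is false
  global kill-switch active: no → false
  rollout bucket ≤ 29: 88 ≤ 29 is false
  NOT internal user: yes → false
  user opted into beta: yes → true
  country = US: GB == US is false
  A/B group ∈ {B, C, control}: C is in the set → true
  last request latency ≥ 3850 ms: 445 ≥ 3850 is false
  last request latency between 47 ms and 2067 ms: 445 in [47, 2067] is true
Combine:
[1.1.2] false AND true = false
[1.1] true AND false = false
[1.2] true AND false AND false AND false = false
[1] false → false (antecedent false ⇒ implication holds) = true
[2.1.1] false OR false = false
[2.1.2.2.1] false → false (antecedent false ⇒ implication holds) = true
[2.1.2.2] NOT true = false
[2.1.2] true OR false = true
[2.1.3.1.2] false AND true = false
[2.1.3.1] true AND false = false
[2.1.3] NOT false = true
[2.1] false OR true OR true = true
[2] NOT true = false
[root] true AND false = false
Overall: false → disabled

Disabled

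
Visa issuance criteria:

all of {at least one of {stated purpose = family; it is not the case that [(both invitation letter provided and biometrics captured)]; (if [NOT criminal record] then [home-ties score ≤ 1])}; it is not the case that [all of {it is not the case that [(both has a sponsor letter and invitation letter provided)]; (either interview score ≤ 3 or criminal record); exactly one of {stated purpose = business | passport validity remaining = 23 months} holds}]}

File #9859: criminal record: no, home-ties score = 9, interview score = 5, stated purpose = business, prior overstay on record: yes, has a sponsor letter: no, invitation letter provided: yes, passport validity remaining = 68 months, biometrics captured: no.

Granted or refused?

Atomic conditions:
  stated purpose = family: business == family is false
  invitation letter provided: yes → true
  biometrics captured: no → false
  NOT criminal record: no → true
  home-ties score ≤ 1: 9 ≤ 1 is false
  has a sponsor letter: no → false
  interview score ≤ 3: 5 ≤ 3 is false
  criminal record: no → false
  stated purpose = business: business == business is true
  passport validity remaining = 23 months: 68 == 23 is false
Combine:
[1.2.1] true AND false = false
[1.2] NOT false = true
[1.3] true → false = false
[1] false OR true OR false = true
[2.1.1.1] false AND true = false
[2.1.1] NOT false = true
[2.1.2] false OR false = false
[2.1.3] exactly-one(true, false) = true
[2.1] true AND false AND true = false
[2] NOT false = true
[root] true AND true = true
Overall: true → granted

Granted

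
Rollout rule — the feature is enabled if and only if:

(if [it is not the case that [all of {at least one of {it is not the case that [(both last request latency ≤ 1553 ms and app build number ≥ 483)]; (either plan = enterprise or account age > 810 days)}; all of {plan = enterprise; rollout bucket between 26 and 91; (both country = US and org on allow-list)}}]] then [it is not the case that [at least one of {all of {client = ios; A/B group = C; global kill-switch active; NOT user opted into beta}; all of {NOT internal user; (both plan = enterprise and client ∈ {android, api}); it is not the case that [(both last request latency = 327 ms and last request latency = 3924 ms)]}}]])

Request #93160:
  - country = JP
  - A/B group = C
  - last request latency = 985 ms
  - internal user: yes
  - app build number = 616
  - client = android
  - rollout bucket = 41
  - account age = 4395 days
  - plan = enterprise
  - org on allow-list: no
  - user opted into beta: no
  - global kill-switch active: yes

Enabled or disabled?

Atomic conditions:
  last request latency ≤ 1553 ms: 985 ≤ 1553 is true
  app build number ≥ 483: 616 ≥ 483 is true
  plan = enterprise: enterprise == enterprise is true
  account age > 810 days: 4395 > 810 is true
  rollout bucket between 26 and 91: 41 in [26, 91] is true
  country = US: JP == US is false
  org on allow-list: no → false
  client = ios: android == ios is false
  A/B group = C: C == C is true
  global kill-switch active: yes → true
  NOT user opted into beta: no → true
  NOT internal user: yes → false
  client ∈ {android, api}: android is in the set → true
  last request latency = 327 ms: 985 == 327 is false
  last request latency = 3924 ms: 985 == 3924 is false
Combine:
[1.1.1.1.1] true AND true = true
[1.1.1.1] NOT true = false
[1.1.1.2] true OR true = true
[1.1.1] false OR true = true
[1.1.2.3] false AND false = false
[1.1.2] true AND true AND false = false
[1.1] true AND false = false
[1] NOT false = true
[2.1.1] false AND true AND true AND true = false
[2.1.2.2] true AND true = true
[2.1.2.3.1] false AND false = false
[2.1.2.3] NOT false = true
[2.1.2] false AND true AND true = false
[2.1] false OR false = false
[2] NOT false = true
[root] true → true = true
Overall: true → enabled

Enabled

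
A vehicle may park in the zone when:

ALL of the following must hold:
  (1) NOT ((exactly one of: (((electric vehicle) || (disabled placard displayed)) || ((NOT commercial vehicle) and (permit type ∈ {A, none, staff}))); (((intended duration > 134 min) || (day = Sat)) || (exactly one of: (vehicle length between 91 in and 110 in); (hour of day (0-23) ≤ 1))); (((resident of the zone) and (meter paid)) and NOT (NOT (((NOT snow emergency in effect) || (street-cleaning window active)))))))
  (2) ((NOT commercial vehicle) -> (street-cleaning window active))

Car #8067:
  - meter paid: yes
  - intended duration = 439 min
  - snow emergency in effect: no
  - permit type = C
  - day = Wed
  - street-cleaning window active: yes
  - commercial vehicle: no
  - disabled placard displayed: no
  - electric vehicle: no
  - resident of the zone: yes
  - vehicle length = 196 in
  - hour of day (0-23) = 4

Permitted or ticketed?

Permitted

Atomic conditions:
  electric vehicle: no → false
  disabled placard displayed: no → false
  NOT commercial vehicle: no → true
  permit type ∈ {A, none, staff}: C is not in the set → false
  intended duration > 134 min: 439 > 134 is true
  day = Sat: Wed == Sat is false
  vehicle length between 91 in and 110 in: 196 in [91, 110] is false
  hour of day (0-23) ≤ 1: 4 ≤ 1 is false
  resident of the zone: yes → true
  meter paid: yes → true
  NOT snow emergency in effect: no → true
  street-cleaning window active: yes → true
Combine:
[1.1.1.1] false OR false = false
[1.1.1.2] true AND false = false
[1.1.1] false OR false = false
[1.1.2.1] true OR false = true
[1.1.2.2] exactly-one(false, false) = false
[1.1.2] true OR false = true
[1.1.3.1] true AND true = true
[1.1.3.2.1.1] true OR true = true
[1.1.3.2.1] NOT true = false
[1.1.3.2] NOT false = true
[1.1.3] true AND true = true
[1.1] exactly-one(false, true, true) = false
[1] NOT false = true
[2] true → true = true
[root] true AND true = true
Overall: true → permitted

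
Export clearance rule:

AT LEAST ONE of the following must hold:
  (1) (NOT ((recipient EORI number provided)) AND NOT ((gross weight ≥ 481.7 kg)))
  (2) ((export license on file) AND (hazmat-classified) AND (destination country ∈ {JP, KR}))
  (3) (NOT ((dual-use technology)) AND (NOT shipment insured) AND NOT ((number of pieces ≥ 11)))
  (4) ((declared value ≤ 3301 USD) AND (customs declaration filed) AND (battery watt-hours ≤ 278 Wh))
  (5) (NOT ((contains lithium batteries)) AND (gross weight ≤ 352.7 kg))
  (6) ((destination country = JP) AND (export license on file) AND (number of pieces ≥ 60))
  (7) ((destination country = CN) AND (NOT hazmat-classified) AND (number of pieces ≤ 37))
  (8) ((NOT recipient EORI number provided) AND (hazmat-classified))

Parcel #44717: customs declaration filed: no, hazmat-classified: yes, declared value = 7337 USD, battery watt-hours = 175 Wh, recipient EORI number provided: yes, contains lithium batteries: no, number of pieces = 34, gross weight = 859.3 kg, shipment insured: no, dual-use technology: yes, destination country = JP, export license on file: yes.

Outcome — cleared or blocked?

Atomic conditions:
  recipient EORI number provided: yes → true
  gross weight ≥ 481.7 kg: 859.3 ≥ 481.7 is true
  export license on file: yes → true
  hazmat-classified: yes → true
  destination country ∈ {JP, KR}: JP is in the set → true
  dual-use technology: yes → true
  NOT shipment insured: no → true
  number of pieces ≥ 11: 34 ≥ 11 is true
  declared value ≤ 3301 USD: 7337 ≤ 3301 is false
  customs declaration filed: no → false
  battery watt-hours ≤ 278 Wh: 175 ≤ 278 is true
  contains lithium batteries: no → false
  gross weight ≤ 352.7 kg: 859.3 ≤ 352.7 is false
  destination country = JP: JP == JP is true
  number of pieces ≥ 60: 34 ≥ 60 is false
  destination country = CN: JP == CN is false
  NOT hazmat-classified: yes → false
  number of pieces ≤ 37: 34 ≤ 37 is true
  NOT recipient EORI number provided: yes → false
Combine:
[1.1] NOT true = false
[1.2] NOT true = false
[1] false AND false = false
[2] true AND true AND true = true
[3.1] NOT true = false
[3.3] NOT true = false
[3] false AND true AND false = false
[4] false AND false AND true = false
[5.1] NOT false = true
[5] true AND false = false
[6] true AND true AND false = false
[7] false AND false AND true = false
[8] false AND true = false
[root] false OR true OR false OR false OR false OR false OR false OR false = true
Overall: true → cleared

Cleared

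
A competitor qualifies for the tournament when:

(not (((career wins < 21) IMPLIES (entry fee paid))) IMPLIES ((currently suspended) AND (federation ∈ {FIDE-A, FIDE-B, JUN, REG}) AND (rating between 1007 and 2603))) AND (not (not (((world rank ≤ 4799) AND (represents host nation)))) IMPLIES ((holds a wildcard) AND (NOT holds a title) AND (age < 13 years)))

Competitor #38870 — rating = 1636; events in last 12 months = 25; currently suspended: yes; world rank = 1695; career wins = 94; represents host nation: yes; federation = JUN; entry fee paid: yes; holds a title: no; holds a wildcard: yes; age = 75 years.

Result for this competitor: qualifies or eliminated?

Eliminated

Atomic conditions:
  career wins < 21: 94 < 21 is false
  entry fee paid: yes → true
  currently suspended: yes → true
  federation ∈ {FIDE-A, FIDE-B, JUN, REG}: JUN is in the set → true
  rating between 1007 and 2603: 1636 in [1007, 2603] is true
  world rank ≤ 4799: 1695 ≤ 4799 is true
  represents host nation: yes → true
  holds a wildcard: yes → true
  NOT holds a title: no → true
  age < 13 years: 75 < 13 is false
Combine:
[1.1.1] false → true (antecedent false ⇒ implication holds) = true
[1.1] NOT true = false
[1.2] true AND true AND true = true
[1] false → true (antecedent false ⇒ implication holds) = true
[2.1.1.1] true AND true = true
[2.1.1] NOT true = false
[2.1] NOT false = true
[2.2] true AND true AND false = false
[2] true → false = false
[root] true AND false = false
Overall: false → eliminated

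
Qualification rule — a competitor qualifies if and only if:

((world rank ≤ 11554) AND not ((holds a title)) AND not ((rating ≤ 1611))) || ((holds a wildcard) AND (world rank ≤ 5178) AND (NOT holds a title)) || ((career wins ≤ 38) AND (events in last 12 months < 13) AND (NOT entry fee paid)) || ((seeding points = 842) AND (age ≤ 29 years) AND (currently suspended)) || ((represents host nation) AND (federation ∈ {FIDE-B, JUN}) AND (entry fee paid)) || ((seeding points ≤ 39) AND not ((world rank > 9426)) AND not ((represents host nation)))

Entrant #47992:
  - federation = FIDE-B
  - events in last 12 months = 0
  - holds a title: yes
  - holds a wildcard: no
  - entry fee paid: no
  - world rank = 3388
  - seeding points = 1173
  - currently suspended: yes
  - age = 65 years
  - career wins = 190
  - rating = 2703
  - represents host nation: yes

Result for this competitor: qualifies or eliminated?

Eliminated

Atomic conditions:
  world rank ≤ 11554: 3388 ≤ 11554 is true
  holds a title: yes → true
  rating ≤ 1611: 2703 ≤ 1611 is false
  holds a wildcard: no → false
  world rank ≤ 5178: 3388 ≤ 5178 is true
  NOT holds a title: yes → false
  career wins ≤ 38: 190 ≤ 38 is false
  events in last 12 months < 13: 0 < 13 is true
  NOT entry fee paid: no → true
  seeding points = 842: 1173 == 842 is false
  age ≤ 29 years: 65 ≤ 29 is false
  currently suspended: yes → true
  represents host nation: yes → true
  federation ∈ {FIDE-B, JUN}: FIDE-B is in the set → true
  entry fee paid: no → false
  seeding points ≤ 39: 1173 ≤ 39 is false
  world rank > 9426: 3388 > 9426 is false
Combine:
[1.2] NOT true = false
[1.3] NOT false = true
[1] true AND false AND true = false
[2] false AND true AND false = false
[3] false AND true AND true = false
[4] false AND false AND true = false
[5] true AND true AND false = false
[6.2] NOT false = true
[6.3] NOT true = false
[6] false AND true AND false = false
[root] false OR false OR false OR false OR false OR false = false
Overall: false → eliminated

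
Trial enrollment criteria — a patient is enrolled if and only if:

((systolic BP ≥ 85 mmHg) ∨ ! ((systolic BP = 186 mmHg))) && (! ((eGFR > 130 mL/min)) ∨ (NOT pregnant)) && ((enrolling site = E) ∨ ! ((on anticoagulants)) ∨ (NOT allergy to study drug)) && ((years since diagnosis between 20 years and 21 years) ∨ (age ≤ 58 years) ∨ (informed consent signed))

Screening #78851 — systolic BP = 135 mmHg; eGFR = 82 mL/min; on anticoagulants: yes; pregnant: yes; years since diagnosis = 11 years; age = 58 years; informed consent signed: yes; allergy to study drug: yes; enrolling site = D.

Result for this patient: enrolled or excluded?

Atomic conditions:
  systolic BP ≥ 85 mmHg: 135 ≥ 85 is true
  systolic BP = 186 mmHg: 135 == 186 is false
  eGFR > 130 mL/min: 82 > 130 is false
  NOT pregnant: yes → false
  enrolling site = E: D == E is false
  on anticoagulants: yes → true
  NOT allergy to study drug: yes → false
  years since diagnosis between 20 years and 21 years: 11 in [20, 21] is false
  age ≤ 58 years: 58 ≤ 58 is true
  informed consent signed: yes → true
Combine:
[1.2] NOT false = true
[1] true OR true = true
[2.1] NOT false = true
[2] true OR false = true
[3.2] NOT true = false
[3] false OR false OR false = false
[4] false OR true OR true = true
[root] true AND true AND false AND true = false
Overall: false → excluded

Excluded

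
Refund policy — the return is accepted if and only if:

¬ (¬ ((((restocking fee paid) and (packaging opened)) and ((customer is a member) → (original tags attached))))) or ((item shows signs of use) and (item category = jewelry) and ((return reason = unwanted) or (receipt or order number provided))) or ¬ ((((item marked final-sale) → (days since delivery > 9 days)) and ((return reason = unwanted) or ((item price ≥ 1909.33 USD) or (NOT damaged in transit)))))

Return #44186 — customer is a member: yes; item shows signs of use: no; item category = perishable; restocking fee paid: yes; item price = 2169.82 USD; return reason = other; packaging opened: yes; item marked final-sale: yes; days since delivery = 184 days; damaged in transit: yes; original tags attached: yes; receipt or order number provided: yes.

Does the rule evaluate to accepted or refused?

Atomic conditions:
  restocking fee paid: yes → true
  packaging opened: yes → true
  customer is a member: yes → true
  original tags attached: yes → true
  item shows signs of use: no → false
  item category = jewelry: perishable == jewelry is false
  return reason = unwanted: other == unwanted is false
  receipt or order number provided: yes → true
  item marked final-sale: yes → true
  days since delivery > 9 days: 184 > 9 is true
  item price ≥ 1909.33 USD: 2169.82 ≥ 1909.33 is true
  NOT damaged in transit: yes → false
Combine:
[1.1.1.1] true AND true = true
[1.1.1.2] true → true = true
[1.1.1] true AND true = true
[1.1] NOT true = false
[1] NOT false = true
[2.3] false OR true = true
[2] false AND false AND true = false
[3.1.1] true → true = true
[3.1.2.2] true OR false = true
[3.1.2] false OR true = true
[3.1] true AND true = true
[3] NOT true = false
[root] true OR false OR false = true
Overall: true → accepted

Accepted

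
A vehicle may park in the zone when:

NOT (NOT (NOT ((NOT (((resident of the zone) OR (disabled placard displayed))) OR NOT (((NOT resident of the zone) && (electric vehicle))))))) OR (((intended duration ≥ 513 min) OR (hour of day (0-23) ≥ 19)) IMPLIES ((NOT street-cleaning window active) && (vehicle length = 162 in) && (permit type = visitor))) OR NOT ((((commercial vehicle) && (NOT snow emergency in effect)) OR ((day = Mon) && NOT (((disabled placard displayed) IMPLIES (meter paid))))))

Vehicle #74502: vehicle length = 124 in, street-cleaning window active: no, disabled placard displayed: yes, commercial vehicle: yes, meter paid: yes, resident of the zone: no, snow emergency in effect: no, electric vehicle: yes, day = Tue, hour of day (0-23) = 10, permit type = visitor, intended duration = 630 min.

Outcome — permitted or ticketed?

Permitted

Atomic conditions:
  resident of the zone: no → false
  disabled placard displayed: yes → true
  NOT resident of the zone: no → true
  electric vehicle: yes → true
  intended duration ≥ 513 min: 630 ≥ 513 is true
  hour of day (0-23) ≥ 19: 10 ≥ 19 is false
  NOT street-cleaning window active: no → true
  vehicle length = 162 in: 124 == 162 is false
  permit type = visitor: visitor == visitor is true
  commercial vehicle: yes → true
  NOT snow emergency in effect: no → true
  day = Mon: Tue == Mon is false
  meter paid: yes → true
Combine:
[1.1.1.1.1.1] false OR true = true
[1.1.1.1.1] NOT true = false
[1.1.1.1.2.1] true AND true = true
[1.1.1.1.2] NOT true = false
[1.1.1.1] false OR false = false
[1.1.1] NOT false = true
[1.1] NOT true = false
[1] NOT false = true
[2.1] true OR false = true
[2.2] true AND false AND true = false
[2] true → false = false
[3.1.1] true AND true = true
[3.1.2.2.1] true → true = true
[3.1.2.2] NOT true = false
[3.1.2] false AND false = false
[3.1] true OR false = true
[3] NOT true = false
[root] true OR false OR false = true
Overall: true → permitted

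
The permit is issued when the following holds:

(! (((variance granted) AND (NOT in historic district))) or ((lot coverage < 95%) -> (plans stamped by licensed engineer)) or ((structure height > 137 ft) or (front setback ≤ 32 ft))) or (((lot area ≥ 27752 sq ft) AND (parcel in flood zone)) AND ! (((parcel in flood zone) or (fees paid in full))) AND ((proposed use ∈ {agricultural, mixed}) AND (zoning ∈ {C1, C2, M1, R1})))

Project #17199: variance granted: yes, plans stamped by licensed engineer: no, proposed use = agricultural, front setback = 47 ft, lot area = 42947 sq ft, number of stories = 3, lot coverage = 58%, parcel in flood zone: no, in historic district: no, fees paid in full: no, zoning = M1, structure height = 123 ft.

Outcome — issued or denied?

Denied

Atomic conditions:
  variance granted: yes → true
  NOT in historic district: no → true
  lot coverage < 95%: 58 < 95 is true
  plans stamped by licensed engineer: no → false
  structure height > 137 ft: 123 > 137 is false
  front setback ≤ 32 ft: 47 ≤ 32 is false
  lot area ≥ 27752 sq ft: 42947 ≥ 27752 is true
  parcel in flood zone: no → false
  fees paid in full: no → false
  proposed use ∈ {agricultural, mixed}: agricultural is in the set → true
  zoning ∈ {C1, C2, M1, R1}: M1 is in the set → true
Combine:
[1.1.1] true AND true = true
[1.1] NOT true = false
[1.2] true → false = false
[1.3] false OR false = false
[1] false OR false OR false = false
[2.1] true AND false = false
[2.2.1] false OR false = false
[2.2] NOT false = true
[2.3] true AND true = true
[2] false AND true AND true = false
[root] false OR false = false
Overall: false → denied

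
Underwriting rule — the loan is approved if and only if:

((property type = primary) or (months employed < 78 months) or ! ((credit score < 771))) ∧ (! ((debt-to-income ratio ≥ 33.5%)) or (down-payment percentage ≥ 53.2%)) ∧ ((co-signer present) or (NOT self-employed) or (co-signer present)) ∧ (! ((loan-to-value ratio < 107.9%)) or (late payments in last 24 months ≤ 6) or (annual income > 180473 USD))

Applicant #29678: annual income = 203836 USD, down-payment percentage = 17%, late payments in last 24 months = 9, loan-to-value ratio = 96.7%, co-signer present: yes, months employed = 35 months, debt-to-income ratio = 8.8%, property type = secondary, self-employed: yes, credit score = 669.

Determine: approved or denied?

Atomic conditions:
  property type = primary: secondary == primary is false
  months employed < 78 months: 35 < 78 is true
  credit score < 771: 669 < 771 is true
  debt-to-income ratio ≥ 33.5%: 8.8 ≥ 33.5 is false
  down-payment percentage ≥ 53.2%: 17 ≥ 53.2 is false
  co-signer present: yes → true
  NOT self-employed: yes → false
  loan-to-value ratio < 107.9%: 96.7 < 107.9 is true
  late payments in last 24 months ≤ 6: 9 ≤ 6 is false
  annual income > 180473 USD: 203836 > 180473 is true
Combine:
[1.3] NOT true = false
[1] false OR true OR false = true
[2.1] NOT false = true
[2] true OR false = true
[3] true OR false OR true = true
[4.1] NOT true = false
[4] false OR false OR true = true
[root] true AND true AND true AND true = true
Overall: true → approved

Approved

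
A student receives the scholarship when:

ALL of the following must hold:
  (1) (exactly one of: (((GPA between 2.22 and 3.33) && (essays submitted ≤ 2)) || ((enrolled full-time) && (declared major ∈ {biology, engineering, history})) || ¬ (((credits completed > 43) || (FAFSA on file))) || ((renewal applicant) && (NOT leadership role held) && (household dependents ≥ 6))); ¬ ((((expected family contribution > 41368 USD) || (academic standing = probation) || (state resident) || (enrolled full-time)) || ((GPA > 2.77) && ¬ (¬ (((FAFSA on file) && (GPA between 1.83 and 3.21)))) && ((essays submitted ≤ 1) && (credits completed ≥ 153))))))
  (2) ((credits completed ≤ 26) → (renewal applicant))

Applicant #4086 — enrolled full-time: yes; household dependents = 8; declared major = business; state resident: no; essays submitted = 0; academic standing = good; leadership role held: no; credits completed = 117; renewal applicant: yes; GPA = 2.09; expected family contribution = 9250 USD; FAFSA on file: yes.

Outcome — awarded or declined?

Atomic conditions:
  GPA between 2.22 and 3.33: 2.09 in [2.22, 3.33] is false
  essays submitted ≤ 2: 0 ≤ 2 is true
  enrolled full-time: yes → true
  declared major ∈ {biology, engineering, history}: business is not in the set → false
  credits completed > 43: 117 > 43 is true
  FAFSA on file: yes → true
  renewal applicant: yes → true
  NOT leadership role held: no → true
  household dependents ≥ 6: 8 ≥ 6 is true
  expected family contribution > 41368 USD: 9250 > 41368 is false
  academic standing = probation: good == probation is false
  state resident: no → false
  GPA > 2.77: 2.09 > 2.77 is false
  GPA between 1.83 and 3.21: 2.09 in [1.83, 3.21] is true
  essays submitted ≤ 1: 0 ≤ 1 is true
  credits completed ≥ 153: 117 ≥ 153 is false
  credits completed ≤ 26: 117 ≤ 26 is false
Combine:
[1.1.1] false AND true = false
[1.1.2] true AND false = false
[1.1.3.1] true OR true = true
[1.1.3] NOT true = false
[1.1.4] true AND true AND true = true
[1.1] false OR false OR false OR true = true
[1.2.1.1] false OR false OR false OR true = true
[1.2.1.2.2.1.1] true AND true = true
[1.2.1.2.2.1] NOT true = false
[1.2.1.2.2] NOT false = true
[1.2.1.2.3] true AND false = false
[1.2.1.2] false AND true AND false = false
[1.2.1] true OR false = true
[1.2] NOT true = false
[1] exactly-one(true, false) = true
[2] false → true (antecedent false ⇒ implication holds) = true
[root] true AND true = true
Overall: true → awarded

Awarded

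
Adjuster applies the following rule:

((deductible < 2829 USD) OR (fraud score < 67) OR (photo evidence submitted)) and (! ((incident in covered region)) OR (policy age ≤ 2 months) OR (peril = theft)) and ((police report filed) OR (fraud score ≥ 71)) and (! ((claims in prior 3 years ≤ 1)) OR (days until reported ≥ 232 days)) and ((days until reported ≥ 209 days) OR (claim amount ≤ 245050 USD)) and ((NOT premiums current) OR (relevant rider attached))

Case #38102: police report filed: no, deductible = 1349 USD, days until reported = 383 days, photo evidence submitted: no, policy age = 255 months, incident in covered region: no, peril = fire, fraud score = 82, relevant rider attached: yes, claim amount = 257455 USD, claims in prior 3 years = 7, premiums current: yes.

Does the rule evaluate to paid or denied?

Paid

Atomic conditions:
  deductible < 2829 USD: 1349 < 2829 is true
  fraud score < 67: 82 < 67 is false
  photo evidence submitted: no → false
  incident in covered region: no → false
  policy age ≤ 2 months: 255 ≤ 2 is false
  peril = theft: fire == theft is false
  police report filed: no → false
  fraud score ≥ 71: 82 ≥ 71 is true
  claims in prior 3 years ≤ 1: 7 ≤ 1 is false
  days until reported ≥ 232 days: 383 ≥ 232 is true
  days until reported ≥ 209 days: 383 ≥ 209 is true
  claim amount ≤ 245050 USD: 257455 ≤ 245050 is false
  NOT premiums current: yes → false
  relevant rider attached: yes → true
Combine:
[1] true OR false OR false = true
[2.1] NOT false = true
[2] true OR false OR false = true
[3] false OR true = true
[4.1] NOT false = true
[4] true OR true = true
[5] true OR false = true
[6] false OR true = true
[root] true AND true AND true AND true AND true AND true = true
Overall: true → paid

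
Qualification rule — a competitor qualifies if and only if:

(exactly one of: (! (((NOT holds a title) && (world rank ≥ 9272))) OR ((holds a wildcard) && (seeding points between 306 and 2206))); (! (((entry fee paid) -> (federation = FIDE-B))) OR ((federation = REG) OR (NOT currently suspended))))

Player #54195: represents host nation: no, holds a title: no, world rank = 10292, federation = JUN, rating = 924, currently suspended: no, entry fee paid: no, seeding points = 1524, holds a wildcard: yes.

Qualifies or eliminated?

Eliminated

Atomic conditions:
  NOT holds a title: no → true
  world rank ≥ 9272: 10292 ≥ 9272 is true
  holds a wildcard: yes → true
  seeding points between 306 and 2206: 1524 in [306, 2206] is true
  entry fee paid: no → false
  federation = FIDE-B: JUN == FIDE-B is false
  federation = REG: JUN == REG is false
  NOT currently suspended: no → true
Combine:
[1.1.1] true AND true = true
[1.1] NOT true = false
[1.2] true AND true = true
[1] false OR true = true
[2.1.1] false → false (antecedent false ⇒ implication holds) = true
[2.1] NOT true = false
[2.2] false OR true = true
[2] false OR true = true
[root] exactly-one(true, true) = false
Overall: false → eliminated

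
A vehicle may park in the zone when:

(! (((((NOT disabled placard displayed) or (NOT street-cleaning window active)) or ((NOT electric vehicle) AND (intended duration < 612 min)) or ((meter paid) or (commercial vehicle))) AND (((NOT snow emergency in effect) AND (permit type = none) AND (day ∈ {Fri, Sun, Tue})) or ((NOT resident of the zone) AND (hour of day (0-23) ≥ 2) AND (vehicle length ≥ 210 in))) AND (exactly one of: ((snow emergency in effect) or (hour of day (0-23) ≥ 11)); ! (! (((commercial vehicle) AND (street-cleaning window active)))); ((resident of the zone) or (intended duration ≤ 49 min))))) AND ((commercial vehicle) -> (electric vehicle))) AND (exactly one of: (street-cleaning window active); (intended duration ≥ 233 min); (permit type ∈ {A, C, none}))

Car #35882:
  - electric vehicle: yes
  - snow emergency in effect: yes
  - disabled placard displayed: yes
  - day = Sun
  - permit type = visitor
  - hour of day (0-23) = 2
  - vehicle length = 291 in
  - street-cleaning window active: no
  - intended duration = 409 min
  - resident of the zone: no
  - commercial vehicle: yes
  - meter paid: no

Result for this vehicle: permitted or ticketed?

Ticketed

Atomic conditions:
  NOT disabled placard displayed: yes → false
  NOT street-cleaning window active: no → true
  NOT electric vehicle: yes → false
  intended duration < 612 min: 409 < 612 is true
  meter paid: no → false
  commercial vehicle: yes → true
  NOT snow emergency in effect: yes → false
  permit type = none: visitor == none is false
  day ∈ {Fri, Sun, Tue}: Sun is in the set → true
  NOT resident of the zone: no → true
  hour of day (0-23) ≥ 2: 2 ≥ 2 is true
  vehicle length ≥ 210 in: 291 ≥ 210 is true
  snow emergency in effect: yes → true
  hour of day (0-23) ≥ 11: 2 ≥ 11 is false
  street-cleaning window active: no → false
  resident of the zone: no → false
  intended duration ≤ 49 min: 409 ≤ 49 is false
  electric vehicle: yes → true
  intended duration ≥ 233 min: 409 ≥ 233 is true
  permit type ∈ {A, C, none}: visitor is not in the set → false
Combine:
[1.1.1.1.1] false OR true = true
[1.1.1.1.2] false AND true = false
[1.1.1.1.3] false OR true = true
[1.1.1.1] true OR false OR true = true
[1.1.1.2.1] false AND false AND true = false
[1.1.1.2.2] true AND true AND true = true
[1.1.1.2] false OR true = true
[1.1.1.3.1] true OR false = true
[1.1.1.3.2.1.1] true AND false = false
[1.1.1.3.2.1] NOT false = true
[1.1.1.3.2] NOT true = false
[1.1.1.3.3] false OR false = false
[1.1.1.3] exactly-one(true, false, false) = true
[1.1.1] true AND true AND true = true
[1.1] NOT true = false
[1.2] true → true = true
[1] false AND true = false
[2] exactly-one(false, true, false) = true
[root] false AND true = false
Overall: false → ticketed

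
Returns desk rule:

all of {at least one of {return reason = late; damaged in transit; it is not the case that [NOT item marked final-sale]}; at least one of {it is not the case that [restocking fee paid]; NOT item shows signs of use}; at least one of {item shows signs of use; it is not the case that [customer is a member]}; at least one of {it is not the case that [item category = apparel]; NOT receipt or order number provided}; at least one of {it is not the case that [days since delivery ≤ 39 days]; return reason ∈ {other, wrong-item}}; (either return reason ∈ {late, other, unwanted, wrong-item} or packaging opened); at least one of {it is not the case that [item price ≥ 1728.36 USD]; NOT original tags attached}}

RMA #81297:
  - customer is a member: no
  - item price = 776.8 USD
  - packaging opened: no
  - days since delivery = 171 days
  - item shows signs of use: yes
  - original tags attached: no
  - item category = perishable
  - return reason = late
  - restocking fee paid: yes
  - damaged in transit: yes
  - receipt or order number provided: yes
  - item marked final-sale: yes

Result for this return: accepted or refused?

Refused

Atomic conditions:
  return reason = late: late == late is true
  damaged in transit: yes → true
  NOT item marked final-sale: yes → false
  restocking fee paid: yes → true
  NOT item shows signs of use: yes → false
  item shows signs of use: yes → true
  customer is a member: no → false
  item category = apparel: perishable == apparel is false
  NOT receipt or order number provided: yes → false
  days since delivery ≤ 39 days: 171 ≤ 39 is false
  return reason ∈ {other, wrong-item}: late is not in the set → false
  return reason ∈ {late, other, unwanted, wrong-item}: late is in the set → true
  packaging opened: no → false
  item price ≥ 1728.36 USD: 776.8 ≥ 1728.36 is false
  NOT original tags attached: no → true
Combine:
[1.3] NOT false = true
[1] true OR true OR true = true
[2.1] NOT true = false
[2] false OR false = false
[3.2] NOT false = true
[3] true OR true = true
[4.1] NOT false = true
[4] true OR false = true
[5.1] NOT false = true
[5] true OR false = true
[6] true OR false = true
[7.1] NOT false = true
[7] true OR true = true
[root] true AND false AND true AND true AND true AND true AND true = false
Overall: false → refused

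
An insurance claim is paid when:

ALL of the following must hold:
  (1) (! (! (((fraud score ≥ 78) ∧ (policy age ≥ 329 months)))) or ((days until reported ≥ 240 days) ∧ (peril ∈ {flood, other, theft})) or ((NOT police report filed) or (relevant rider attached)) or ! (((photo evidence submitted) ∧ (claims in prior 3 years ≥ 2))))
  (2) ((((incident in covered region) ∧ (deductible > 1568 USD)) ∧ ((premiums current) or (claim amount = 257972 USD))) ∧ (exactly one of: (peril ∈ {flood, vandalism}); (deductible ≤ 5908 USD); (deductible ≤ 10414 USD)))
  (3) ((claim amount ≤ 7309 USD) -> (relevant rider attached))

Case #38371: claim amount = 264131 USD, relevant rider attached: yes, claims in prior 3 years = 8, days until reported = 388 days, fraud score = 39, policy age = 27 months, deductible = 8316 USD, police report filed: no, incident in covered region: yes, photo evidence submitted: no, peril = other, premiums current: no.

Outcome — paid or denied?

Denied

Atomic conditions:
  fraud score ≥ 78: 39 ≥ 78 is false
  policy age ≥ 329 months: 27 ≥ 329 is false
  days until reported ≥ 240 days: 388 ≥ 240 is true
  peril ∈ {flood, other, theft}: other is in the set → true
  NOT police report filed: no → true
  relevant rider attached: yes → true
  photo evidence submitted: no → false
  claims in prior 3 years ≥ 2: 8 ≥ 2 is true
  incident in covered region: yes → true
  deductible > 1568 USD: 8316 > 1568 is true
  premiums current: no → false
  claim amount = 257972 USD: 264131 == 257972 is false
  peril ∈ {flood, vandalism}: other is not in the set → false
  deductible ≤ 5908 USD: 8316 ≤ 5908 is false
  deductible ≤ 10414 USD: 8316 ≤ 10414 is true
  claim amount ≤ 7309 USD: 264131 ≤ 7309 is false
Combine:
[1.1.1.1] false AND false = false
[1.1.1] NOT false = true
[1.1] NOT true = false
[1.2] true AND true = true
[1.3] true OR true = true
[1.4.1] false AND true = false
[1.4] NOT false = true
[1] false OR true OR true OR true = true
[2.1.1] true AND true = true
[2.1.2] false OR false = false
[2.1] true AND false = false
[2.2] exactly-one(false, false, true) = true
[2] false AND true = false
[3] false → true (antecedent false ⇒ implication holds) = true
[root] true AND false AND true = false
Overall: false → denied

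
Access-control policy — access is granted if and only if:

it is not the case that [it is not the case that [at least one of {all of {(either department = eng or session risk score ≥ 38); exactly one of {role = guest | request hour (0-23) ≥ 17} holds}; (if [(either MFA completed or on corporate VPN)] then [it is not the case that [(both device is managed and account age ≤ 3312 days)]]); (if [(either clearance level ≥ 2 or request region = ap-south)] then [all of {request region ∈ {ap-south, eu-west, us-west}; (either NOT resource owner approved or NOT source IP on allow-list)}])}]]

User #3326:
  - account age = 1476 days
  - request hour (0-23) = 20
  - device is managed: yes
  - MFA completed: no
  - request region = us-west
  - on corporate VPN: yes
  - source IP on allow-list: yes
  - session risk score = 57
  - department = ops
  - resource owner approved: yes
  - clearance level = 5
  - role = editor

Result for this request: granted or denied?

Atomic conditions:
  department = eng: ops == eng is false
  session risk score ≥ 38: 57 ≥ 38 is true
  role = guest: editor == guest is false
  request hour (0-23) ≥ 17: 20 ≥ 17 is true
  MFA completed: no → false
  on corporate VPN: yes → true
  device is managed: yes → true
  account age ≤ 3312 days: 1476 ≤ 3312 is true
  clearance level ≥ 2: 5 ≥ 2 is true
  request region = ap-south: us-west == ap-south is false
  request region ∈ {ap-south, eu-west, us-west}: us-west is in the set → true
  NOT resource owner approved: yes → false
  NOT source IP on allow-list: yes → false
Combine:
[1.1.1.1] false OR true = true
[1.1.1.2] exactly-one(false, true) = true
[1.1.1] true AND true = true
[1.1.2.1] false OR true = true
[1.1.2.2.1] true AND true = true
[1.1.2.2] NOT true = false
[1.1.2] true → false = false
[1.1.3.1] true OR false = true
[1.1.3.2.2] false OR false = false
[1.1.3.2] true AND false = false
[1.1.3] true → false = false
[1.1] true OR false OR false = true
[1] NOT true = false
[root] NOT false = true
Overall: true → granted

Granted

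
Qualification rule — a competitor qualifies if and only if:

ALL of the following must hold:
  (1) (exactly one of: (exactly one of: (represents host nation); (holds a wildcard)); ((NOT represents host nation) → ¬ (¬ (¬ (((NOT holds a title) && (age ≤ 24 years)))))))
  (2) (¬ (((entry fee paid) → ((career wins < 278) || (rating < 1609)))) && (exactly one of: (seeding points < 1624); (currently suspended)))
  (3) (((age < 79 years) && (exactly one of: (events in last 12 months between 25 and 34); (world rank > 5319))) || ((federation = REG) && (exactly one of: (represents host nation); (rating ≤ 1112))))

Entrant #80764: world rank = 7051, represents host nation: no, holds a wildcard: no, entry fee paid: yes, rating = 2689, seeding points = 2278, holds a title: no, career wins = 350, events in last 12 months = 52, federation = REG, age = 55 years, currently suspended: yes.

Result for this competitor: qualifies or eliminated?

Atomic conditions:
  represents host nation: no → false
  holds a wildcard: no → false
  NOT represents host nation: no → true
  NOT holds a title: no → true
  age ≤ 24 years: 55 ≤ 24 is false
  entry fee paid: yes → true
  career wins < 278: 350 < 278 is false
  rating < 1609: 2689 < 1609 is false
  seeding points < 1624: 2278 < 1624 is false
  currently suspended: yes → true
  age < 79 years: 55 < 79 is true
  events in last 12 months between 25 and 34: 52 in [25, 34] is false
  world rank > 5319: 7051 > 5319 is true
  federation = REG: REG == REG is true
  rating ≤ 1112: 2689 ≤ 1112 is false
Combine:
[1.1] exactly-one(false, false) = false
[1.2.2.1.1.1] true AND false = false
[1.2.2.1.1] NOT false = true
[1.2.2.1] NOT true = false
[1.2.2] NOT false = true
[1.2] true → true = true
[1] exactly-one(false, true) = true
[2.1.1.2] false OR false = false
[2.1.1] true → false = false
[2.1] NOT false = true
[2.2] exactly-one(false, true) = true
[2] true AND true = true
[3.1.2] exactly-one(false, true) = true
[3.1] true AND true = true
[3.2.2] exactly-one(false, false) = false
[3.2] true AND false = false
[3] true OR false = true
[root] true AND true AND true = true
Overall: true → qualifies

Qualifies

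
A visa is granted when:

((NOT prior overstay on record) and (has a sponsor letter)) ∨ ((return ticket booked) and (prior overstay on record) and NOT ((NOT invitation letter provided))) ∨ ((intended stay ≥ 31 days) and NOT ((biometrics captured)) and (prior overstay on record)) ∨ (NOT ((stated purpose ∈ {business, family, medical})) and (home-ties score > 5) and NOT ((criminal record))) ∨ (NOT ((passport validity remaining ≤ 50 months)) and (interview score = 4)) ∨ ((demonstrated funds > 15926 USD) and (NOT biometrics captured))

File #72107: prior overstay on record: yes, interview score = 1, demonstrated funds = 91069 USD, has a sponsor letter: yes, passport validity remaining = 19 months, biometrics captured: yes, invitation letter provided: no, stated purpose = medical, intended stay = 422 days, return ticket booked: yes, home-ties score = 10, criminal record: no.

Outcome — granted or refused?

Atomic conditions:
  NOT prior overstay on record: yes → false
  has a sponsor letter: yes → true
  return ticket booked: yes → true
  prior overstay on record: yes → true
  NOT invitation letter provided: no → true
  intended stay ≥ 31 days: 422 ≥ 31 is true
  biometrics captured: yes → true
  stated purpose ∈ {business, family, medical}: medical is in the set → true
  home-ties score > 5: 10 > 5 is true
  criminal record: no → false
  passport validity remaining ≤ 50 months: 19 ≤ 50 is true
  interview score = 4: 1 == 4 is false
  demonstrated funds > 15926 USD: 91069 > 15926 is true
  NOT biometrics captured: yes → false
Combine:
[1] false AND true = false
[2.3] NOT true = false
[2] true AND true AND false = false
[3.2] NOT true = false
[3] true AND false AND true = false
[4.1] NOT true = false
[4.3] NOT false = true
[4] false AND true AND true = false
[5.1] NOT true = false
[5] false AND false = false
[6] true AND false = false
[root] false OR false OR false OR false OR false OR false = false
Overall: false → refused

Refused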